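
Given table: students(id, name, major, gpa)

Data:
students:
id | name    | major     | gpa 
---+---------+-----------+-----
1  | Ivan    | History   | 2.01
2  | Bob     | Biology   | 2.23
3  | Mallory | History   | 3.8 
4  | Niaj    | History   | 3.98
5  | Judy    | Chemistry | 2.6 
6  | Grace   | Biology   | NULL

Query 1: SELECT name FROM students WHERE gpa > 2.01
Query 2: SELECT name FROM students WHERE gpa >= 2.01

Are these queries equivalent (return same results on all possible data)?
No, not equivalent

Query 1 returns: [('Bob',), ('Mallory',), ('Niaj',), ('Judy',)]
Query 2 returns: [('Ivan',), ('Bob',), ('Mallory',), ('Niaj',), ('Judy',)]

Reason: > vs >= gives different results when gpa = 2.01 exists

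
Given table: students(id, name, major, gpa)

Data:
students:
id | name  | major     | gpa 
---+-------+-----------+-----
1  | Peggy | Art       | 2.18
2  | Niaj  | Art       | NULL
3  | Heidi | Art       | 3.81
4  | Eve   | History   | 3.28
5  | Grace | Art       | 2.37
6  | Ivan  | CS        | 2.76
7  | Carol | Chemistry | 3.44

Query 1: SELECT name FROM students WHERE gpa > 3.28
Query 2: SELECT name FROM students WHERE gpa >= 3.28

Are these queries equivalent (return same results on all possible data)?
No, not equivalent

Query 1 returns: [('Heidi',), ('Carol',)]
Query 2 returns: [('Heidi',), ('Eve',), ('Carol',)]

Reason: > vs >= gives different results when gpa = 3.28 exists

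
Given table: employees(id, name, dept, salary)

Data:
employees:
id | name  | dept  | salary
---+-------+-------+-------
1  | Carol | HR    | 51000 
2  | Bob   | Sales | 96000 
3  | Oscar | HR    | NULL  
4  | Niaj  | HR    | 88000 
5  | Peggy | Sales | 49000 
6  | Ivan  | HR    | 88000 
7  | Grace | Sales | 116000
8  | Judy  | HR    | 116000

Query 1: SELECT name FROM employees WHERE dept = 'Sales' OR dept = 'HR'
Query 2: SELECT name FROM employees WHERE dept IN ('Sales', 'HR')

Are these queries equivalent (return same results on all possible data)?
Yes, equivalent

Both queries return: [('Bob',), ('Carol',), ('Grace',), ('Ivan',), ('Judy',), ('Niaj',), ('Oscar',), ('Peggy',)]

Reason: OR vs IN are equivalent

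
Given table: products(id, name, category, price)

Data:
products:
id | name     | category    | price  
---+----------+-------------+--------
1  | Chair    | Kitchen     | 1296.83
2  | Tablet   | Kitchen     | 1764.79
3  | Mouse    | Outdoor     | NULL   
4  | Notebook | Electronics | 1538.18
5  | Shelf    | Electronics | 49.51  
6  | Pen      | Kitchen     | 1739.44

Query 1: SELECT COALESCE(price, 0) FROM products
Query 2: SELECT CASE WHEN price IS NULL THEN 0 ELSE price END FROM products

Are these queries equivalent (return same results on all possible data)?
Yes, equivalent

Both queries return: [(0,), (49.51,), (1296.83,), (1538.18,), (1739.44,), (1764.79,)]

Reason: COALESCE vs CASE for NULL handling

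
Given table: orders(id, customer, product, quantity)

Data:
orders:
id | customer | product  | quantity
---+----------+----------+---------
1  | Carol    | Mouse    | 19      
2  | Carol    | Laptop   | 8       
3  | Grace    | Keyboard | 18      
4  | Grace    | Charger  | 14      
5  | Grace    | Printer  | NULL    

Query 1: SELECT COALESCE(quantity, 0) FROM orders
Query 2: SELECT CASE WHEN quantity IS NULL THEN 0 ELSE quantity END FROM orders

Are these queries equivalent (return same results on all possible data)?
Yes, equivalent

Both queries return: [(0,), (8,), (14,), (18,), (19,)]

Reason: COALESCE vs CASE for NULL handling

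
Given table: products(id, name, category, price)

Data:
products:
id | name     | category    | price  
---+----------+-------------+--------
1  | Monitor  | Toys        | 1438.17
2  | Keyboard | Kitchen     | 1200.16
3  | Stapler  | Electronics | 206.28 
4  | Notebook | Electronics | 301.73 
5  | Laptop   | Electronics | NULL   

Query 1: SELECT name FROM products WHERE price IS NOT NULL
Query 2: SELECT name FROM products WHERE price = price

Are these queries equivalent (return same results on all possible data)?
Yes, equivalent

Both queries return: [('Keyboard',), ('Monitor',), ('Notebook',), ('Stapler',)]

Reason: IS NOT NULL vs self-equality (both exclude NULLs)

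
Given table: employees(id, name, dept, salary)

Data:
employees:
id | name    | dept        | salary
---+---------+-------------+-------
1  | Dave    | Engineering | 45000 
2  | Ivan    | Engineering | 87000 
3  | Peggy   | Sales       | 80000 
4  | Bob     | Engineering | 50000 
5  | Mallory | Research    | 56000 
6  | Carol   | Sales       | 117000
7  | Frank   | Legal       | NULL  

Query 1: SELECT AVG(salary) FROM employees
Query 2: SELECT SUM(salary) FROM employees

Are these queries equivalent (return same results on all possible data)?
No, not equivalent

Query 1 returns: [(72500.0,)]
Query 2 returns: [(435000,)]

Reason: AVG vs SUM give different aggregate values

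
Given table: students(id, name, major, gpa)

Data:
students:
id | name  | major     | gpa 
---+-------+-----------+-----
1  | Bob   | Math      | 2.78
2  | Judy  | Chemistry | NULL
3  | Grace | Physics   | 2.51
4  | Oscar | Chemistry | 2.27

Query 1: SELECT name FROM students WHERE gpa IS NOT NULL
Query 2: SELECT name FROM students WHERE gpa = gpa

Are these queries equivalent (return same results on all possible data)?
Yes, equivalent

Both queries return: [('Bob',), ('Grace',), ('Oscar',)]

Reason: IS NOT NULL vs self-equality (both exclude NULLs)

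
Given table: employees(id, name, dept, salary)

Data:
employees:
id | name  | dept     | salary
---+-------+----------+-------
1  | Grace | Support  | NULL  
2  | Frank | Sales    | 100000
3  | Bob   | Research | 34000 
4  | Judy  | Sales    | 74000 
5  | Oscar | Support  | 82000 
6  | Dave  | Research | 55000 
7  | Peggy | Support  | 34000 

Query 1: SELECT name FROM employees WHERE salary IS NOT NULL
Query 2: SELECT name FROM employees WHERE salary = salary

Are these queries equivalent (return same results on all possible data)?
Yes, equivalent

Both queries return: [('Bob',), ('Dave',), ('Frank',), ('Judy',), ('Oscar',), ('Peggy',)]

Reason: IS NOT NULL vs self-equality (both exclude NULLs)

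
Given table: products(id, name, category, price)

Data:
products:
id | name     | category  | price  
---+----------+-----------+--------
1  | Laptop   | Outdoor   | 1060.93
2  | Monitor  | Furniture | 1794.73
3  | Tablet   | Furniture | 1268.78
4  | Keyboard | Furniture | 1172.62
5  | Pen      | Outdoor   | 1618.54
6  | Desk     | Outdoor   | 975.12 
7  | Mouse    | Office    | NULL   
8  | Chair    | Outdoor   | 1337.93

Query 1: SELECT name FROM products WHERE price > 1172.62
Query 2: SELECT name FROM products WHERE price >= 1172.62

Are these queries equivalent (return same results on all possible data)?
No, not equivalent

Query 1 returns: [('Monitor',), ('Tablet',), ('Pen',), ('Chair',)]
Query 2 returns: [('Monitor',), ('Tablet',), ('Keyboard',), ('Pen',), ('Chair',)]

Reason: > vs >= gives different results when price = 1172.62 exists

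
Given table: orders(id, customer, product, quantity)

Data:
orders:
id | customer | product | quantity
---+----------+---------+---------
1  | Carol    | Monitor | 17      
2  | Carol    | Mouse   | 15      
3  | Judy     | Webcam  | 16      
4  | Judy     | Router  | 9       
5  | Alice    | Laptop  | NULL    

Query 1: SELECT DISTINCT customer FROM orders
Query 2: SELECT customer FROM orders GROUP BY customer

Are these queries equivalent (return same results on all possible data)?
Yes, equivalent

Both queries return: [('Alice',), ('Carol',), ('Judy',)]

Reason: Both get unique customers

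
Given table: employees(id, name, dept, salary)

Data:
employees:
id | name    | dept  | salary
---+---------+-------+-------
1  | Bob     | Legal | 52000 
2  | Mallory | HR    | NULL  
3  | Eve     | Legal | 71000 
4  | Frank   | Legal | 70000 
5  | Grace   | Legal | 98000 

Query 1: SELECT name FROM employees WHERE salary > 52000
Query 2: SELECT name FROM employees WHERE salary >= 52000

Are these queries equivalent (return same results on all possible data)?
No, not equivalent

Query 1 returns: [('Eve',), ('Frank',), ('Grace',)]
Query 2 returns: [('Bob',), ('Eve',), ('Frank',), ('Grace',)]

Reason: > vs >= gives different results when salary = 52000 exists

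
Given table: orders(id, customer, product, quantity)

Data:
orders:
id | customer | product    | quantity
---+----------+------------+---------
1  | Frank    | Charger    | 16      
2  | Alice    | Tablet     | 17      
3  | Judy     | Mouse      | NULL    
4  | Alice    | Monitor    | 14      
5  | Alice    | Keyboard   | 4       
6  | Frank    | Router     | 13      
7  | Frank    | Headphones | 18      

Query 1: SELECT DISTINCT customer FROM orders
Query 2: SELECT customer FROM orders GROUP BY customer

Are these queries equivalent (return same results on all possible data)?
Yes, equivalent

Both queries return: [('Alice',), ('Frank',), ('Judy',)]

Reason: Both get unique customers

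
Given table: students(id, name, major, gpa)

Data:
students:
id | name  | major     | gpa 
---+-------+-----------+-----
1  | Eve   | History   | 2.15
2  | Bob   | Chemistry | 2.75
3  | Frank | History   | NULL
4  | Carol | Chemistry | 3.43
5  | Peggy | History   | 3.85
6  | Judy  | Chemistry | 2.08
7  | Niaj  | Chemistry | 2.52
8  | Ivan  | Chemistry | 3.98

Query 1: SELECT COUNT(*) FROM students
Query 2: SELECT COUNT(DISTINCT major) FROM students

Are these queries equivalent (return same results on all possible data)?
No, not equivalent

Query 1 returns: [(8,)]
Query 2 returns: [(2,)]

Reason: COUNT(*) counts rows, COUNT(DISTINCT major) counts unique majors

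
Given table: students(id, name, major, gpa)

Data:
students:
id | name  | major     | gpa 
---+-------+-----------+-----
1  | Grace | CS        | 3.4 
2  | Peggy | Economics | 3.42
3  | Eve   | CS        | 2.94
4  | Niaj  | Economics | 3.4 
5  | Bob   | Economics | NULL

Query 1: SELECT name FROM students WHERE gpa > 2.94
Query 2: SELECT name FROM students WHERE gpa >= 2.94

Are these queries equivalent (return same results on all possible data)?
No, not equivalent

Query 1 returns: [('Grace',), ('Peggy',), ('Niaj',)]
Query 2 returns: [('Grace',), ('Peggy',), ('Eve',), ('Niaj',)]

Reason: > vs >= gives different results when gpa = 2.94 exists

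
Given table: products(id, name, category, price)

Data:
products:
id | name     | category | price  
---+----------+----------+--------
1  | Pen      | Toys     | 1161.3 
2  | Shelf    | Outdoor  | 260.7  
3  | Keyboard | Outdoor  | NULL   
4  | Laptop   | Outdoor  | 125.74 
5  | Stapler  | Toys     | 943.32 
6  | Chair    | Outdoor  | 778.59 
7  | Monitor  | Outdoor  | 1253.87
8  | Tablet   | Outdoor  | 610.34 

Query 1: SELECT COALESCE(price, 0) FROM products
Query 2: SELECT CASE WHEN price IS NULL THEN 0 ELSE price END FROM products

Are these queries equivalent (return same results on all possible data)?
Yes, equivalent

Both queries return: [(0,), (125.74,), (260.7,), (610.34,), (778.59,), (943.32,), (1161.3,), (1253.87,)]

Reason: COALESCE vs CASE for NULL handling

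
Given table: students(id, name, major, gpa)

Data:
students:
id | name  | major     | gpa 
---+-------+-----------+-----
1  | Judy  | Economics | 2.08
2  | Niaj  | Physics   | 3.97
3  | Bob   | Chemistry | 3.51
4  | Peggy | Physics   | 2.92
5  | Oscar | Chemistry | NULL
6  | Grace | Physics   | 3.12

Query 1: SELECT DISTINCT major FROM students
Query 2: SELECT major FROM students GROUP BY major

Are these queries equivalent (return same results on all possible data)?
Yes, equivalent

Both queries return: [('Chemistry',), ('Economics',), ('Physics',)]

Reason: Both get unique majors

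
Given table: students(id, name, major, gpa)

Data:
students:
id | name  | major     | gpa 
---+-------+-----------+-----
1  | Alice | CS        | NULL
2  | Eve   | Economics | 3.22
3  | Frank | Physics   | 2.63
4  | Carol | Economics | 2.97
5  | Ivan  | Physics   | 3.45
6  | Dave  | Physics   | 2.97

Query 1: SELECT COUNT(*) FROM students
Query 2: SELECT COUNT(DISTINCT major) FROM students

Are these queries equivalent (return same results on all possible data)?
No, not equivalent

Query 1 returns: [(6,)]
Query 2 returns: [(3,)]

Reason: COUNT(*) counts rows, COUNT(DISTINCT major) counts unique majors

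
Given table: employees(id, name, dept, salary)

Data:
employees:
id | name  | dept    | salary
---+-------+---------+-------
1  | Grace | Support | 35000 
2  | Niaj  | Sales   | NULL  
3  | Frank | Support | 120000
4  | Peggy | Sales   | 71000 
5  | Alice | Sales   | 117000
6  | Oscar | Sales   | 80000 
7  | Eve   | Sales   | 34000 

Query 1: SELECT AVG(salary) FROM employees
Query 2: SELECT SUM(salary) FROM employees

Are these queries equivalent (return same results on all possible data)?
No, not equivalent

Query 1 returns: [(76166.66666666667,)]
Query 2 returns: [(457000,)]

Reason: AVG vs SUM give different aggregate values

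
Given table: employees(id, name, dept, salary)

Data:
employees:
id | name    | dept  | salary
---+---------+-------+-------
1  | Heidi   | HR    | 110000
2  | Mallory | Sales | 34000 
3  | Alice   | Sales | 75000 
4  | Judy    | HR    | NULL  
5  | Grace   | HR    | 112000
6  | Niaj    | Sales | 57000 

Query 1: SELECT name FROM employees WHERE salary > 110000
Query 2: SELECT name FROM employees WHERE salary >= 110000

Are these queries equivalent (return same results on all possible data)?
No, not equivalent

Query 1 returns: [('Grace',)]
Query 2 returns: [('Heidi',), ('Grace',)]

Reason: > vs >= gives different results when salary = 110000 exists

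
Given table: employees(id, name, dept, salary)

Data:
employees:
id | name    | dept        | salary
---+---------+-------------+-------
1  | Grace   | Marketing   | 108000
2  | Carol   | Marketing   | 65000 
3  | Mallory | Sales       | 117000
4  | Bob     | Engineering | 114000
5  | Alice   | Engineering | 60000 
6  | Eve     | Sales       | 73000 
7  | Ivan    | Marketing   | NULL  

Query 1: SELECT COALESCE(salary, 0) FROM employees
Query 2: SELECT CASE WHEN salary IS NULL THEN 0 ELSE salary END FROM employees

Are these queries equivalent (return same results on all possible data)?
Yes, equivalent

Both queries return: [(0,), (60000,), (65000,), (73000,), (108000,), (114000,), (117000,)]

Reason: COALESCE vs CASE for NULL handling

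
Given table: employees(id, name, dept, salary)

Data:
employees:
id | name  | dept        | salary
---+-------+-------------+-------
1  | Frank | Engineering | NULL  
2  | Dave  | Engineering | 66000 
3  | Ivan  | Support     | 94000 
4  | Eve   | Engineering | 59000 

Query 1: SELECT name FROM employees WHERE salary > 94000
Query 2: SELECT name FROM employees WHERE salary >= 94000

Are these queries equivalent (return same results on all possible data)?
No, not equivalent

Query 1 returns: []
Query 2 returns: [('Ivan',)]

Reason: > vs >= gives different results when salary = 94000 exists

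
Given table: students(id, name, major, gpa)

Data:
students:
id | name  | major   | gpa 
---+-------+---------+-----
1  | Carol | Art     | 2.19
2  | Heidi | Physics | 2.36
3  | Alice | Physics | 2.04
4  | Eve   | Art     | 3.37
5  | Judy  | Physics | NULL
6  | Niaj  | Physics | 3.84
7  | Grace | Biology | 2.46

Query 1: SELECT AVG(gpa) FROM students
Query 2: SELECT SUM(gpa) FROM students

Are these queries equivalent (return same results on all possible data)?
No, not equivalent

Query 1 returns: [(2.7099999999999995,)]
Query 2 returns: [(16.259999999999998,)]

Reason: AVG vs SUM give different aggregate values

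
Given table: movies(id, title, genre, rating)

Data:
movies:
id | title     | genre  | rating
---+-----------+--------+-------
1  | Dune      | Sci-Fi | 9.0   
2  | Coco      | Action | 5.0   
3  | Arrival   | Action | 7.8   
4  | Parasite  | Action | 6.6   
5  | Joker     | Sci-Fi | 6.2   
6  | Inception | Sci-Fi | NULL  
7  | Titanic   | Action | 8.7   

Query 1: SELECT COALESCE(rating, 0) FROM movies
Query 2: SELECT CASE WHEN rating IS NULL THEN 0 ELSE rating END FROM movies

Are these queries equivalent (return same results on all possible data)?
Yes, equivalent

Both queries return: [(0,), (5.0,), (6.2,), (6.6,), (7.8,), (8.7,), (9.0,)]

Reason: COALESCE vs CASE for NULL handling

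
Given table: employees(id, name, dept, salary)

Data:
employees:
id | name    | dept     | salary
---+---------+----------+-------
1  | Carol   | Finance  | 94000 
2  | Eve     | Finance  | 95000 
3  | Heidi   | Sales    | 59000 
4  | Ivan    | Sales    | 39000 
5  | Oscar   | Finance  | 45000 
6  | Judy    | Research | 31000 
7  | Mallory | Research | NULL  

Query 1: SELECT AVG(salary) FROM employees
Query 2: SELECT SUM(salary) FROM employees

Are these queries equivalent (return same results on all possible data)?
No, not equivalent

Query 1 returns: [(60500.0,)]
Query 2 returns: [(363000,)]

Reason: AVG vs SUM give different aggregate values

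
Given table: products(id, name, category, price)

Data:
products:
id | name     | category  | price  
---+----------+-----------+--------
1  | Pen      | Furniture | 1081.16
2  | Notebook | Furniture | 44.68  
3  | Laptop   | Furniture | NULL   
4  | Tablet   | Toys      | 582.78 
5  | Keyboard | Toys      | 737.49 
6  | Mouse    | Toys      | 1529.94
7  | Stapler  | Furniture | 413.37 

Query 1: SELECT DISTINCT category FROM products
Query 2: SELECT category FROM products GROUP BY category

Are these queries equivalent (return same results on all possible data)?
Yes, equivalent

Both queries return: [('Furniture',), ('Toys',)]

Reason: Both get unique categorys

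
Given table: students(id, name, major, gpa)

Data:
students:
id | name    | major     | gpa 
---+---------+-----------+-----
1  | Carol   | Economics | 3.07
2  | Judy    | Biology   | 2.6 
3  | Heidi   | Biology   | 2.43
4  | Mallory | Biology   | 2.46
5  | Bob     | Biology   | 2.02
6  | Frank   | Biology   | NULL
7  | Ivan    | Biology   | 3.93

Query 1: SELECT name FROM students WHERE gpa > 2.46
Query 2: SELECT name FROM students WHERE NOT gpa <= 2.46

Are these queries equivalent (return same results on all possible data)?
Yes, equivalent

Both queries return: [('Carol',), ('Ivan',), ('Judy',)]

Reason: Both filter gpa > 2.46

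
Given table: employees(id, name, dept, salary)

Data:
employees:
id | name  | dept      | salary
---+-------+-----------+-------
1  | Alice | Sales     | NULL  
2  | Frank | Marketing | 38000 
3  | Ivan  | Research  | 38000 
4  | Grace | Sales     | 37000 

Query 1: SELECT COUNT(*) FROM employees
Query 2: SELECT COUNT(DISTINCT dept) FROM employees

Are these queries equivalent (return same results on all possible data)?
No, not equivalent

Query 1 returns: [(4,)]
Query 2 returns: [(3,)]

Reason: COUNT(*) counts rows, COUNT(DISTINCT dept) counts unique depts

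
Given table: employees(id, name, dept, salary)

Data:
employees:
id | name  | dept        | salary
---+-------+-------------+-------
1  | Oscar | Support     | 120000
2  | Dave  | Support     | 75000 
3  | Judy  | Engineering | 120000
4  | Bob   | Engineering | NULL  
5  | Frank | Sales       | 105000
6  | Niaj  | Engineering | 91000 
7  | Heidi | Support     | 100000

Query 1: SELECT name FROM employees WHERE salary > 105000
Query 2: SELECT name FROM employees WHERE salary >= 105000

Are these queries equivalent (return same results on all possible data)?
No, not equivalent

Query 1 returns: [('Oscar',), ('Judy',)]
Query 2 returns: [('Oscar',), ('Judy',), ('Frank',)]

Reason: > vs >= gives different results when salary = 105000 exists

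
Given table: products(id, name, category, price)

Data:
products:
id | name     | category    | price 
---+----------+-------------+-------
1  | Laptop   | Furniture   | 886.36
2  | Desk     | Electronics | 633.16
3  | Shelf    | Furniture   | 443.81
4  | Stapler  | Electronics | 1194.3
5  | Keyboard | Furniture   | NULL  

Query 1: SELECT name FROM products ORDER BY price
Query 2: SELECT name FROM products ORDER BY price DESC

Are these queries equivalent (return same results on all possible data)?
No, not equivalent

Query 1 returns: [('Keyboard',), ('Shelf',), ('Desk',), ('Laptop',), ('Stapler',)]
Query 2 returns: [('Stapler',), ('Laptop',), ('Desk',), ('Shelf',), ('Keyboard',)]

Reason: ASC vs DESC gives opposite ordering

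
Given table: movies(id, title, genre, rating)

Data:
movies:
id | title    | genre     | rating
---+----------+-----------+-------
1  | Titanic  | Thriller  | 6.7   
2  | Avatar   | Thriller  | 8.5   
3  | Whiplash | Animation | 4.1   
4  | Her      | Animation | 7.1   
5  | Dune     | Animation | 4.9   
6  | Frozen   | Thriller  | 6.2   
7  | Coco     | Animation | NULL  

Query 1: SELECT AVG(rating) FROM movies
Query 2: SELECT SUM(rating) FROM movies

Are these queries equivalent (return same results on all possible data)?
No, not equivalent

Query 1 returns: [(6.25,)]
Query 2 returns: [(37.5,)]

Reason: AVG vs SUM give different aggregate values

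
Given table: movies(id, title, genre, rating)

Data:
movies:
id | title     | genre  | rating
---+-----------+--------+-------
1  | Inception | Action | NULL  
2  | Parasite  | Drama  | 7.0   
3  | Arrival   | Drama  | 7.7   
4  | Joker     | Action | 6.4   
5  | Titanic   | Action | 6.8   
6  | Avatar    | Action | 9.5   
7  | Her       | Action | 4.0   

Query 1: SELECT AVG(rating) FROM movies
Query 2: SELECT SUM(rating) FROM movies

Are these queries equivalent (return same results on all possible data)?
No, not equivalent

Query 1 returns: [(6.8999999999999995,)]
Query 2 returns: [(41.4,)]

Reason: AVG vs SUM give different aggregate values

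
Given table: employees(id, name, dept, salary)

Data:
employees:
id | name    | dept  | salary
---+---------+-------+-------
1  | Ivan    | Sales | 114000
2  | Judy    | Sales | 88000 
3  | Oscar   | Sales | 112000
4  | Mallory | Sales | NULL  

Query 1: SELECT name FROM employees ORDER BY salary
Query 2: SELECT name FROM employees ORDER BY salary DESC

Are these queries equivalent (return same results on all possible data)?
No, not equivalent

Query 1 returns: [('Mallory',), ('Judy',), ('Oscar',), ('Ivan',)]
Query 2 returns: [('Ivan',), ('Oscar',), ('Judy',), ('Mallory',)]

Reason: ASC vs DESC gives opposite ordering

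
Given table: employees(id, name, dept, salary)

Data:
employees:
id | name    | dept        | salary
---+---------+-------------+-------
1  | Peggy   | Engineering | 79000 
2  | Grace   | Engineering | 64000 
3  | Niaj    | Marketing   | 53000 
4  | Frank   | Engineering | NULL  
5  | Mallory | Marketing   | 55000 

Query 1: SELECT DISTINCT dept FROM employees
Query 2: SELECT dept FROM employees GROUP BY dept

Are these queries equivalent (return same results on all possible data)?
Yes, equivalent

Both queries return: [('Engineering',), ('Marketing',)]

Reason: Both get unique depts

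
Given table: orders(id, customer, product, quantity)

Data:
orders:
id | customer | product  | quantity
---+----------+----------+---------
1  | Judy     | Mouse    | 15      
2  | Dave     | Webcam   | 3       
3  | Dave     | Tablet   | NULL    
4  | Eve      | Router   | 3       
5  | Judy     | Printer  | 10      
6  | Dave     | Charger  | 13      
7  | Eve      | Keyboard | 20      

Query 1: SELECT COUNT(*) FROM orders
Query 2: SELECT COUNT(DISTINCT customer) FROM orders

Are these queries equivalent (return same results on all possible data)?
No, not equivalent

Query 1 returns: [(7,)]
Query 2 returns: [(3,)]

Reason: COUNT(*) counts rows, COUNT(DISTINCT customer) counts unique customers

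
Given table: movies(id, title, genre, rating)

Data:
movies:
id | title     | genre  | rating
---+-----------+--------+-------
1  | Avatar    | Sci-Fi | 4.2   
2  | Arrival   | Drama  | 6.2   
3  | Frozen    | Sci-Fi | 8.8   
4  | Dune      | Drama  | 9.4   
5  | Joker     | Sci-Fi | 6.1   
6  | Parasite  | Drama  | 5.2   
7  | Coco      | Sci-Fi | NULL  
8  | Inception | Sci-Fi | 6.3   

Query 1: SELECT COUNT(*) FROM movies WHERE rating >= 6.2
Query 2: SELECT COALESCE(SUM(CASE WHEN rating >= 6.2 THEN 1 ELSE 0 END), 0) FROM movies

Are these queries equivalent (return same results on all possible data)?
Yes, equivalent

Both queries return: [(4,)]

Reason: COUNT with WHERE vs conditional SUM (COALESCE handles empty-table NULL)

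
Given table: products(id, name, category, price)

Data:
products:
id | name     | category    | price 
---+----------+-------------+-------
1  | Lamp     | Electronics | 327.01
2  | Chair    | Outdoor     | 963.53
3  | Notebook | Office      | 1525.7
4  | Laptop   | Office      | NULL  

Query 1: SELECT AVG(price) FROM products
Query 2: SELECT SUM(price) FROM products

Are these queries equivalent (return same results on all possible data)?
No, not equivalent

Query 1 returns: [(938.7466666666666,)]
Query 2 returns: [(2816.24,)]

Reason: AVG vs SUM give different aggregate values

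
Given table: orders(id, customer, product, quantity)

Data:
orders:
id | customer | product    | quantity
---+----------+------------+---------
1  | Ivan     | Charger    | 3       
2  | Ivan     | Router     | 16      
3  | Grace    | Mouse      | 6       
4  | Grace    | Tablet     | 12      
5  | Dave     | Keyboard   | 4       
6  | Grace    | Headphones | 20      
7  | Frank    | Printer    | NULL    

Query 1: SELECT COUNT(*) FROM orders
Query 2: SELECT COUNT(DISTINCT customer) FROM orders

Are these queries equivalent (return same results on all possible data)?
No, not equivalent

Query 1 returns: [(7,)]
Query 2 returns: [(4,)]

Reason: COUNT(*) counts rows, COUNT(DISTINCT customer) counts unique customers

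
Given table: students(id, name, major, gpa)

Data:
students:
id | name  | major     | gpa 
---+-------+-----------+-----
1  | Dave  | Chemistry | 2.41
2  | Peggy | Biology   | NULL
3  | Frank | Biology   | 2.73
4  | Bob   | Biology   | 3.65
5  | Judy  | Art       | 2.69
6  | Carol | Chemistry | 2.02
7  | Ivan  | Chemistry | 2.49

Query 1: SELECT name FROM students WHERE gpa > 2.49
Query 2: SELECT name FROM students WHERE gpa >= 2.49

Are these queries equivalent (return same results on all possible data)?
No, not equivalent

Query 1 returns: [('Frank',), ('Bob',), ('Judy',)]
Query 2 returns: [('Frank',), ('Bob',), ('Judy',), ('Ivan',)]

Reason: > vs >= gives different results when gpa = 2.49 exists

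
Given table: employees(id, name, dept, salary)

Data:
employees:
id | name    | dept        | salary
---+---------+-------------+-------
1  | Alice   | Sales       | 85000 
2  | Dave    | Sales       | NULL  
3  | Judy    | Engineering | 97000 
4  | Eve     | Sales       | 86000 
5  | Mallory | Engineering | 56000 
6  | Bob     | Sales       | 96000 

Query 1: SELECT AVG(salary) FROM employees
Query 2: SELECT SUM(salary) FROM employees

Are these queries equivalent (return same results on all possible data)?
No, not equivalent

Query 1 returns: [(84000.0,)]
Query 2 returns: [(420000,)]

Reason: AVG vs SUM give different aggregate values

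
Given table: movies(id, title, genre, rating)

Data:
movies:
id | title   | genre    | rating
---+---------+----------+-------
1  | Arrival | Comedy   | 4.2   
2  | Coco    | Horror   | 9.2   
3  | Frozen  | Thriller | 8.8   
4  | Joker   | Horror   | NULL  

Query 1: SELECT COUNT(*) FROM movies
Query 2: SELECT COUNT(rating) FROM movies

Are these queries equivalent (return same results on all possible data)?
No, not equivalent

Query 1 returns: [(4,)]
Query 2 returns: [(3,)]

Reason: COUNT(*) includes NULLs, COUNT(column) excludes them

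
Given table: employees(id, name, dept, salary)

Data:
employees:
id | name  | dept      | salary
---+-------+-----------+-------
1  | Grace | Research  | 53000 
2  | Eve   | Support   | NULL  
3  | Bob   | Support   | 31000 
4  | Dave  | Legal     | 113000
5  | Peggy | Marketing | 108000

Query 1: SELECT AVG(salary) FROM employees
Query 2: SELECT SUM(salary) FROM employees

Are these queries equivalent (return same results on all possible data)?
No, not equivalent

Query 1 returns: [(76250.0,)]
Query 2 returns: [(305000,)]

Reason: AVG vs SUM give different aggregate values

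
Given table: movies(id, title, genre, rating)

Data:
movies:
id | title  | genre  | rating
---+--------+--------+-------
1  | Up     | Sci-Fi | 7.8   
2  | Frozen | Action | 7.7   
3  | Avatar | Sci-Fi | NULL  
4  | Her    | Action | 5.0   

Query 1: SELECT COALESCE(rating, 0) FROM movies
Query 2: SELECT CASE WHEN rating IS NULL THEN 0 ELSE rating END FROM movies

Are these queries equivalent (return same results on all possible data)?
Yes, equivalent

Both queries return: [(0,), (5.0,), (7.7,), (7.8,)]

Reason: COALESCE vs CASE for NULL handling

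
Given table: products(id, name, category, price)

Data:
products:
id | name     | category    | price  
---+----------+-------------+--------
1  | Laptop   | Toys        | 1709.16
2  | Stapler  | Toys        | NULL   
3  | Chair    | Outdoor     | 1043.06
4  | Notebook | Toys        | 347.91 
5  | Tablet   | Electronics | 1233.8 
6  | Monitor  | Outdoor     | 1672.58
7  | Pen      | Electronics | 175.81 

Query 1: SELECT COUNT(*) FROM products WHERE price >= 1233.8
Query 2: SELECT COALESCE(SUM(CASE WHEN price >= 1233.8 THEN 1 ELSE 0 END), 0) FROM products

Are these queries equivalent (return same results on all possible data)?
Yes, equivalent

Both queries return: [(3,)]

Reason: COUNT with WHERE vs conditional SUM (COALESCE handles empty-table NULL)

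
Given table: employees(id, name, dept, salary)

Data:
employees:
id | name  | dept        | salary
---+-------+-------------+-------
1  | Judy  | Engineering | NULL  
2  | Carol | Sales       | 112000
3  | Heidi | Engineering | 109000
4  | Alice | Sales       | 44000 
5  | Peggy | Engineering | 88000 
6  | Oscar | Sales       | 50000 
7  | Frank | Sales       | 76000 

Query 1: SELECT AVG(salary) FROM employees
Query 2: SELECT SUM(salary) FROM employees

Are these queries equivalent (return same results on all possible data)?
No, not equivalent

Query 1 returns: [(79833.33333333333,)]
Query 2 returns: [(479000,)]

Reason: AVG vs SUM give different aggregate values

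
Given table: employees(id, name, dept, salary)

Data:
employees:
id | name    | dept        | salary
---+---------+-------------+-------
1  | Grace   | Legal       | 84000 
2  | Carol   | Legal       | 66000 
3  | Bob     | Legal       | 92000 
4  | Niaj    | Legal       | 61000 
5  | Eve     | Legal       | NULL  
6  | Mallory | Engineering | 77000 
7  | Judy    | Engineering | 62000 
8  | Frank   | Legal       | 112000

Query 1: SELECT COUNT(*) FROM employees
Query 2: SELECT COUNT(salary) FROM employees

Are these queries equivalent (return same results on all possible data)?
No, not equivalent

Query 1 returns: [(8,)]
Query 2 returns: [(7,)]

Reason: COUNT(*) includes NULLs, COUNT(column) excludes them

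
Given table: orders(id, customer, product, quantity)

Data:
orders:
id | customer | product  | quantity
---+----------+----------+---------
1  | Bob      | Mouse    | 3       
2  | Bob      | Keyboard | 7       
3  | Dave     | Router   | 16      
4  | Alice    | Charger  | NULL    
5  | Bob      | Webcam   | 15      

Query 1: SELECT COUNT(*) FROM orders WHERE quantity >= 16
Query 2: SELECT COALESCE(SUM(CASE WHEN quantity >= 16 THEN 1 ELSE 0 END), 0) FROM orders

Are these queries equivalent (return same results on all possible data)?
Yes, equivalent

Both queries return: [(1,)]

Reason: COUNT with WHERE vs conditional SUM (COALESCE handles empty-table NULL)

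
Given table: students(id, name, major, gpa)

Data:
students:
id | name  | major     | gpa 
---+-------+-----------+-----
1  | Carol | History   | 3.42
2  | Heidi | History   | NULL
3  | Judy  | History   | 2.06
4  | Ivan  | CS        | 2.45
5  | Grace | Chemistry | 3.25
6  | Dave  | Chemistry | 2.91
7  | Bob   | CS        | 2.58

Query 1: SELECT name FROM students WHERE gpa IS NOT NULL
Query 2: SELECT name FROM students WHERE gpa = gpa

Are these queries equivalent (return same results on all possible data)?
Yes, equivalent

Both queries return: [('Bob',), ('Carol',), ('Dave',), ('Grace',), ('Ivan',), ('Judy',)]

Reason: IS NOT NULL vs self-equality (both exclude NULLs)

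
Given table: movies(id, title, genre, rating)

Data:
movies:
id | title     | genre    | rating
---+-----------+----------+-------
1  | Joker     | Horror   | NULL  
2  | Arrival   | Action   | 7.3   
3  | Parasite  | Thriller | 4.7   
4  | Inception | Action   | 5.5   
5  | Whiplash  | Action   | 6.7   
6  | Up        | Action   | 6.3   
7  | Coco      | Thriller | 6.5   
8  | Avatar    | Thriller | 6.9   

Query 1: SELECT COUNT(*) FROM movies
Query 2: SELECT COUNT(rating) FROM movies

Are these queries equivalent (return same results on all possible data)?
No, not equivalent

Query 1 returns: [(8,)]
Query 2 returns: [(7,)]

Reason: COUNT(*) includes NULLs, COUNT(column) excludes them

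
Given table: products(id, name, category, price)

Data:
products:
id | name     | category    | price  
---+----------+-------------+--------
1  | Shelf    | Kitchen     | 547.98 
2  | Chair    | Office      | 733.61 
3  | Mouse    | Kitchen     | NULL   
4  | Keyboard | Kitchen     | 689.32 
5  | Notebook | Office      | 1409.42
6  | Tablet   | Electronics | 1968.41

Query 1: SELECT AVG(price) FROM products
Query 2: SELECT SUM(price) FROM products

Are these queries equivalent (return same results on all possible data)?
No, not equivalent

Query 1 returns: [(1069.748,)]
Query 2 returns: [(5348.74,)]

Reason: AVG vs SUM give different aggregate values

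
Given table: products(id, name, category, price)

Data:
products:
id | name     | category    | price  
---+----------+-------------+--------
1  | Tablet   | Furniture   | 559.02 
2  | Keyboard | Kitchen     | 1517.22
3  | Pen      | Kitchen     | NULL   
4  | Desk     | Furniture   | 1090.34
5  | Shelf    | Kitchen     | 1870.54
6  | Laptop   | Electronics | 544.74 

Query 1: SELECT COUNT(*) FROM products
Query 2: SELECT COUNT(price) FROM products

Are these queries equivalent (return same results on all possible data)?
No, not equivalent

Query 1 returns: [(6,)]
Query 2 returns: [(5,)]

Reason: COUNT(*) includes NULLs, COUNT(column) excludes them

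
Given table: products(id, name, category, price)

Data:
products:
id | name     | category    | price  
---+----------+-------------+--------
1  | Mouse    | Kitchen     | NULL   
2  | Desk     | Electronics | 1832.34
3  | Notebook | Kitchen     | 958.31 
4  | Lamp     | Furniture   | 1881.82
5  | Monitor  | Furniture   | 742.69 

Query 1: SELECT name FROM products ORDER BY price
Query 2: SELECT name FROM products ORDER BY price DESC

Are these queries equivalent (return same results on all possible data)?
No, not equivalent

Query 1 returns: [('Mouse',), ('Monitor',), ('Notebook',), ('Desk',), ('Lamp',)]
Query 2 returns: [('Lamp',), ('Desk',), ('Notebook',), ('Monitor',), ('Mouse',)]

Reason: ASC vs DESC gives opposite ordering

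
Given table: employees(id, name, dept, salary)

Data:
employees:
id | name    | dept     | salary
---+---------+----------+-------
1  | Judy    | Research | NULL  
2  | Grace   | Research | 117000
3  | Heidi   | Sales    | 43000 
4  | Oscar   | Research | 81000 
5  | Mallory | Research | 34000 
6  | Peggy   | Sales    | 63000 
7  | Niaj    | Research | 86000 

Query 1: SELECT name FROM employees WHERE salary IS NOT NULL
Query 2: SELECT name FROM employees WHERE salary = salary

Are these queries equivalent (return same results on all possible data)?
Yes, equivalent

Both queries return: [('Grace',), ('Heidi',), ('Mallory',), ('Niaj',), ('Oscar',), ('Peggy',)]

Reason: IS NOT NULL vs self-equality (both exclude NULLs)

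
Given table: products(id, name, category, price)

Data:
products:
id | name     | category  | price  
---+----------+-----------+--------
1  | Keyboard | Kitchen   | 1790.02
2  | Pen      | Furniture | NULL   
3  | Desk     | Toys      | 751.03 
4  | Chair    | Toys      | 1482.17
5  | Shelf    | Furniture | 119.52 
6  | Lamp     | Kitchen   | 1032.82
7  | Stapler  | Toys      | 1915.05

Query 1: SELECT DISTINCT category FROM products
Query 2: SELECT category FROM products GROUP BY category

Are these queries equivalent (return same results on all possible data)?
Yes, equivalent

Both queries return: [('Furniture',), ('Kitchen',), ('Toys',)]

Reason: Both get unique categorys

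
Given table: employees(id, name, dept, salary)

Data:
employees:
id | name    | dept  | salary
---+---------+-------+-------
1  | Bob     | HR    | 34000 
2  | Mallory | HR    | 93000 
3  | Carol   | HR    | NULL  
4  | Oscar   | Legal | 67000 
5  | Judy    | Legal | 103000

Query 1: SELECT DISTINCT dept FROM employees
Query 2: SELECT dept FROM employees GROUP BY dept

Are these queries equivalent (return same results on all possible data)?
Yes, equivalent

Both queries return: [('HR',), ('Legal',)]

Reason: Both get unique depts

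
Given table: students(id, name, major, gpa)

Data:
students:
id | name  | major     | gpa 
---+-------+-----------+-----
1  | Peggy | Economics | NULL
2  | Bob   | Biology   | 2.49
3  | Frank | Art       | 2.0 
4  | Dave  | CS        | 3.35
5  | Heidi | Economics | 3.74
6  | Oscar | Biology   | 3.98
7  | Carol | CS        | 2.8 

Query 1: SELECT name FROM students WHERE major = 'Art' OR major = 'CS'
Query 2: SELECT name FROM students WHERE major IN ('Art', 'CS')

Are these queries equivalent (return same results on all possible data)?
Yes, equivalent

Both queries return: [('Carol',), ('Dave',), ('Frank',)]

Reason: OR vs IN are equivalent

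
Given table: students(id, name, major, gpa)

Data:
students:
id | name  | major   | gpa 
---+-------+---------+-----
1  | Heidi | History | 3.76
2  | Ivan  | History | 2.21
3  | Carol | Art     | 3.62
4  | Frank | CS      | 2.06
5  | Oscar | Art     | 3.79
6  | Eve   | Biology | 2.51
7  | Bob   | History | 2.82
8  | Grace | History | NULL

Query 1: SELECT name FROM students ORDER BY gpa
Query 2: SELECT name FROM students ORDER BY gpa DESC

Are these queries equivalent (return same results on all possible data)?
No, not equivalent

Query 1 returns: [('Grace',), ('Frank',), ('Ivan',), ('Eve',), ('Bob',), ('Carol',), ('Heidi',), ('Oscar',)]
Query 2 returns: [('Oscar',), ('Heidi',), ('Carol',), ('Bob',), ('Eve',), ('Ivan',), ('Frank',), ('Grace',)]

Reason: ASC vs DESC gives opposite ordering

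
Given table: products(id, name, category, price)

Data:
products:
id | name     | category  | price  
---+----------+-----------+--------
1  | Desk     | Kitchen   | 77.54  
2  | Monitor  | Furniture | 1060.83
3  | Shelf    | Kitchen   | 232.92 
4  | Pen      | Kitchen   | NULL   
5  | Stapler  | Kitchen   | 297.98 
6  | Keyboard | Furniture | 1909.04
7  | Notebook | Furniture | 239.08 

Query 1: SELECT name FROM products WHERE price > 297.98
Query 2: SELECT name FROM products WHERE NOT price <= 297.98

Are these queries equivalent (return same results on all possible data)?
Yes, equivalent

Both queries return: [('Keyboard',), ('Monitor',)]

Reason: Both filter price > 297.98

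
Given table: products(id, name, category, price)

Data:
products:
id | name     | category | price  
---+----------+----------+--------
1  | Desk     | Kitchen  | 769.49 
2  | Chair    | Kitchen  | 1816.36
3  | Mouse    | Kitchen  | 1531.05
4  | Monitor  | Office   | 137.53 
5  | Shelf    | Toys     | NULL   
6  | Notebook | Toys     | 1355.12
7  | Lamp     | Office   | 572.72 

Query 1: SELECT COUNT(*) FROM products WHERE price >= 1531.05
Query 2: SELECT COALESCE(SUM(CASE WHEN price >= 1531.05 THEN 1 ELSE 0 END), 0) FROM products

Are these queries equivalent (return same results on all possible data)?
Yes, equivalent

Both queries return: [(2,)]

Reason: COUNT with WHERE vs conditional SUM (COALESCE handles empty-table NULL)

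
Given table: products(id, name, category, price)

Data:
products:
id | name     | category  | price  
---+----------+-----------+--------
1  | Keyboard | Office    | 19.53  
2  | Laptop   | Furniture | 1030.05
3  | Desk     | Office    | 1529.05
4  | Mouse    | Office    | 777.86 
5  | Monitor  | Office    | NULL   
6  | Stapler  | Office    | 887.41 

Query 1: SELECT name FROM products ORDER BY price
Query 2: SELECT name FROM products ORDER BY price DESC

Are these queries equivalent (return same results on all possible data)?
No, not equivalent

Query 1 returns: [('Monitor',), ('Keyboard',), ('Mouse',), ('Stapler',), ('Laptop',), ('Desk',)]
Query 2 returns: [('Desk',), ('Laptop',), ('Stapler',), ('Mouse',), ('Keyboard',), ('Monitor',)]

Reason: ASC vs DESC gives opposite ordering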